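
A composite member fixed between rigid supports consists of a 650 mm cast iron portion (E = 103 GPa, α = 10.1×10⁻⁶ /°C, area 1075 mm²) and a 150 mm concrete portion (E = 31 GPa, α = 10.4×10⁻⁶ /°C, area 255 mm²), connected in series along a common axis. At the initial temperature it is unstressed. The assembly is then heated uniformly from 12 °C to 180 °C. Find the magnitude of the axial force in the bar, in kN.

P ≈ 54.9 kN (compressive)

With the walls removed the bar would change length by δ_free = Σ αᵢΔT Lᵢ = 10.1×10⁻⁶×168×650 + 10.4×10⁻⁶×168×150 = 1.365 mm.
The rigid supports impose zero overall length change; the single axial force P common to all segments must satisfy P Σ Lᵢ/(AᵢEᵢ) = δ_free.
Σ Lᵢ/(AᵢEᵢ) = 650/(1075×103×10³) + 150/(255×31×10³) = 2.485×10⁻⁵ mm/N.
Hence P = δ_free / Σ(L/AE) = 1.365/2.485×10⁻⁵ = 54.94 kN (compressive).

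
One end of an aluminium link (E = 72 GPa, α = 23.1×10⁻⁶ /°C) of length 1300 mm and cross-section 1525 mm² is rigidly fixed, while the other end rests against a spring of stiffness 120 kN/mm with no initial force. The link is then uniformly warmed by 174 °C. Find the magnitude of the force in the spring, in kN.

P ≈ 259 kN

The unrestrained thermal change is αΔT L = 23.1×10⁻⁶ × 174 × 1300 = 5.225 mm.
Let P be the compressive force at the spring. The link shortens elastically by PL/(AE) and the spring compresses by P/k; together these equal δ_free.
So P = δ_free / [L/(AE) + 1/k] = 5.225 / [ 1300/(1525×72×10³) + 1/(120×10³) ].
P = 5.225 / 2.017×10⁻⁵ = 259000 N.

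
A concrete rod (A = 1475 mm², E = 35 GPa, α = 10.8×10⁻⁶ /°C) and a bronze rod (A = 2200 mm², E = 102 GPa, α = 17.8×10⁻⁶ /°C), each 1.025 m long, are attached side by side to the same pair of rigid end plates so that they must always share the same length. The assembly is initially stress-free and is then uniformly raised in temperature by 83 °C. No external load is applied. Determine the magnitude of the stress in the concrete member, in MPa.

σ ≈ 16.5 MPa (tensile)

Equilibrium of a rigid end plate with no external load gives equal and opposite internal forces ±P in the two members. Since α_{bronze} > α_{concrete}, heating drives the bronze into compression and the concrete into tension.
Setting the final lengths equal and cancelling L: (α₁ − α₂)ΔT = P/(A₁E₁) + P/(A₂E₂).
|α₁ − α₂|·ΔT = 7×10⁻⁶ × 83 = 0.000581.
1/(A₁E₁) + 1/(A₂E₂) = 1/(1475×35×10³) + 1/(2200×102×10³) = 2.383×10⁻⁸ N⁻¹.
P = 0.000581 / 2.383×10⁻⁸ = 24380 N = 24.38 kN.
σ_{concrete} = P/A₁ = 24380/1475 = 16.53 MPa, tensile.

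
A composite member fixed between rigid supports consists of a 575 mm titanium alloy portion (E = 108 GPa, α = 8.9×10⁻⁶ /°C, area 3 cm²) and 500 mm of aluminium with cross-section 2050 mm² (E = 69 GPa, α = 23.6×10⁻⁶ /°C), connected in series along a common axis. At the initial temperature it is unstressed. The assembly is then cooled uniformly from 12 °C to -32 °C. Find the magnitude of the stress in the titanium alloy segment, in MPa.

If the supports were absent, the total length change would be Σ αᵢΔT Lᵢ = 8.9×10⁻⁶×44×575 + 23.6×10⁻⁶×44×500 = 0.7444 mm.
The walls prevent any net length change, so an axial force P (same in every segment) develops. Compatibility: P · Σ Lᵢ/(AᵢEᵢ) = δ_free.
The series flexibility is Σ Lᵢ/(AᵢEᵢ) = 575/(300×108×10³) + 500/(2050×69×10³) = 2.128×10⁻⁵ mm/N.
P = 0.7444 / 2.128×10⁻⁵ = 34980 N = 34.98 kN, tensile.
σ_{titanium alloy} = P / A = 34980 / 300 = 116.6 MPa.

σ ≈ 117 MPa (tensile)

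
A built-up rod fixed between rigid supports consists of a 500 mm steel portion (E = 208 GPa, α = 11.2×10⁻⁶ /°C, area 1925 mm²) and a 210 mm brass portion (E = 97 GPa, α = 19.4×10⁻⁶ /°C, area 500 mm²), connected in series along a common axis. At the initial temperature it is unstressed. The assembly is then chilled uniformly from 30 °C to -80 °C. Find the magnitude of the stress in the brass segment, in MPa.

σ ≈ 382 MPa (tensile)

If the supports were absent, the total length change would be Σ αᵢΔT Lᵢ = 11.2×10⁻⁶×110×500 + 19.4×10⁻⁶×110×210 = 1.064 mm.
The rigid supports impose zero overall length change; the single axial force P common to all segments must satisfy P Σ Lᵢ/(AᵢEᵢ) = δ_free.
The series flexibility is Σ Lᵢ/(AᵢEᵢ) = 500/(1925×208×10³) + 210/(500×97×10³) = 5.579×10⁻⁶ mm/N.
So P = 1.064 / 5.579×10⁻⁶ = 190.8 kN, tensile.
σ_{brass} = P / A = 190800 / 500 = 381.5 MPa.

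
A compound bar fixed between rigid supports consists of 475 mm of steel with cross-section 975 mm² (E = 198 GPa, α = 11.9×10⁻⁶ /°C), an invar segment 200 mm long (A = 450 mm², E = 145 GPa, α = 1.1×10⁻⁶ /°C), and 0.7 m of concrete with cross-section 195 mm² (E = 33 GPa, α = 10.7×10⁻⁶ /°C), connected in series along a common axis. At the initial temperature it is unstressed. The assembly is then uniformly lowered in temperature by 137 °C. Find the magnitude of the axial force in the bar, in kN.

If the supports were absent, the total length change would be Σ αᵢΔT Lᵢ = 11.9×10⁻⁶×137×475 + 1.1×10⁻⁶×137×200 + 10.7×10⁻⁶×137×700 = 1.831 mm.
Since the ends are fixed, an axial force P builds up, equal in every segment, with P · Σ Lᵢ/(AᵢEᵢ) = δ_free.
The series flexibility is Σ Lᵢ/(AᵢEᵢ) = 475/(975×198×10³) + 200/(450×145×10³) + 700/(195×33×10³) = 0.0001143 mm/N.
Hence P = δ_free / Σ(L/AE) = 1.831/0.0001143 = 16.02 kN (tensile).

P ≈ 16 kN (tensile)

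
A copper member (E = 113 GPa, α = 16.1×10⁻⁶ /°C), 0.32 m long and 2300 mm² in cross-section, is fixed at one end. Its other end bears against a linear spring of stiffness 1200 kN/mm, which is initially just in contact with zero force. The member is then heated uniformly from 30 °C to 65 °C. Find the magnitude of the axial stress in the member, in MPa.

The unrestrained thermal change is αΔT L = 16.1×10⁻⁶ × 35 × 320 = 0.1803 mm.
Let P be the compressive force at the spring. The member shortens elastically by PL/(AE) and the spring compresses by P/k; together these equal δ_free.
P [ L/(AE) + 1/k ] = δ_free → P [ 320/(2300×113×10³) + 1/(1200×10³) ] = 0.1803.
P = 0.1803 / 2.065×10⁻⁶ = 87340 N.
σ = P/A = 87340/2300 = 37.97 MPa.

σ ≈ 38 MPa (compressive)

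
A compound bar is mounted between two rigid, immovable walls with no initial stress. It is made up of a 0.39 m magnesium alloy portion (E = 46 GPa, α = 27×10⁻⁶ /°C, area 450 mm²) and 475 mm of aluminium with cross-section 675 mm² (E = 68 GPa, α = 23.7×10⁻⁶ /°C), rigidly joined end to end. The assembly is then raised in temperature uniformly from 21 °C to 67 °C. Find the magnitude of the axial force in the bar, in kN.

P ≈ 34.3 kN (compressive)

Free thermal expansion of the whole bar: Σ αᵢΔT Lᵢ = 27×10⁻⁶×46×390 + 23.7×10⁻⁶×46×475 = 1.002 mm.
The walls prevent any net length change, so an axial force P (same in every segment) develops. Compatibility: P · Σ Lᵢ/(AᵢEᵢ) = δ_free.
Σ Lᵢ/(AᵢEᵢ) = 390/(450×46×10³) + 475/(675×68×10³) = 2.919×10⁻⁵ mm/N.
P = 1.002 / 2.919×10⁻⁵ = 34340 N = 34.34 kN, compressive.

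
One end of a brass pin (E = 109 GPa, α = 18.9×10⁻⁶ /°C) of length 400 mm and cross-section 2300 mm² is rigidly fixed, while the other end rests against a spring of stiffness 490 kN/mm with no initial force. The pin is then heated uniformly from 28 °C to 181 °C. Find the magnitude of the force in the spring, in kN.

If the spring were absent the pin would lengthen by αΔT L = 18.9×10⁻⁶ × 153 × 400 = 1.157 mm.
Let P be the compressive force at the spring. The pin shortens elastically by PL/(AE) and the spring compresses by P/k; together these equal δ_free.
So P = δ_free / [L/(AE) + 1/k] = 1.157 / [ 400/(2300×109×10³) + 1/(490×10³) ].
P = 1.157 / 3.636×10⁻⁶ = 318100 N.

P ≈ 318 kN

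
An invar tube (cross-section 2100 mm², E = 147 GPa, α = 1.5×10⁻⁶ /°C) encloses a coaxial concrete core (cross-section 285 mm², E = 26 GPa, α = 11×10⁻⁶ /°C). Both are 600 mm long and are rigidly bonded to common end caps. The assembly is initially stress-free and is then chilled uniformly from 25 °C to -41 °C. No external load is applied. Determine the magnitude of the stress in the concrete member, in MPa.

σ ≈ 15.9 MPa (tensile)

Both members must finish at the same length. With the larger α, the concrete tends to over-contract; the plates restrain it, putting the concrete in tension and the invar in compression. With no external load the two internal forces are equal and opposite, magnitude P.
Compatibility of the two members (thermal + elastic change equal): (α₁ − α₂)ΔT = P·[1/(A₁E₁) + 1/(A₂E₂)].
|α₁ − α₂|·ΔT = 9.5×10⁻⁶ × 66 = 0.000627.
1/(A₁E₁) + 1/(A₂E₂) = 1/(2100×147×10³) + 1/(285×26×10³) = 1.382×10⁻⁷ N⁻¹.
So P = 0.000627 / 1.382×10⁻⁷ = 4.537 kN.
σ_{concrete} = P/A₂ = 4537/285 = 15.92 MPa, tensile.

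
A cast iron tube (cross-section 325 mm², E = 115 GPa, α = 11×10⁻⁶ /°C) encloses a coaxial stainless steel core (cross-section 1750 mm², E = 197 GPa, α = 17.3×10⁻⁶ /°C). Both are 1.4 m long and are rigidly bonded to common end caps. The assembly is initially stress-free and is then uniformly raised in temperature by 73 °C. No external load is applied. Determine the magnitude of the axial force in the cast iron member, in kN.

Equilibrium of a rigid end plate with no external load gives equal and opposite internal forces ±P in the two members. Since α_{stainless steel} > α_{cast iron}, heating drives the stainless steel into compression and the cast iron into tension.
Setting the final lengths equal and cancelling L: (α₁ − α₂)ΔT = P/(A₁E₁) + P/(A₂E₂).
|α₁ − α₂|·ΔT = 6.3×10⁻⁶ × 73 = 0.0004599.
1/(A₁E₁) + 1/(A₂E₂) = 1/(325×115×10³) + 1/(1750×197×10³) = 2.966×10⁻⁸ N⁻¹.
So P = 0.0004599 / 2.966×10⁻⁸ = 15.51 kN.

P ≈ 15.5 kN (tensile in the cast iron)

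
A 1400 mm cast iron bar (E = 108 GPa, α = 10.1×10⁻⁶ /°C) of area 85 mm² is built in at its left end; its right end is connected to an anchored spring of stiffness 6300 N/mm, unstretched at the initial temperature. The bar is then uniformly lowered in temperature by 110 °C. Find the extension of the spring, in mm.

If the spring were absent the bar would shorten by αΔT L = 10.1×10⁻⁶ × 110 × 1400 = 1.555 mm.
With a force P in the spring, the elastic change of the bar is PL/(AE) and that of the spring is P/k; compatibility requires their sum to equal δ_free.
P [ L/(AE) + 1/k ] = δ_free → P [ 1400/(85×108×10³) + 1/(6300) ] = 1.555.
P = 1.555 / 0.0003112 = 4998 N.
Spring extension = P/k = 4998/(6300) = 0.7933 mm.

δ ≈ 0.793 mm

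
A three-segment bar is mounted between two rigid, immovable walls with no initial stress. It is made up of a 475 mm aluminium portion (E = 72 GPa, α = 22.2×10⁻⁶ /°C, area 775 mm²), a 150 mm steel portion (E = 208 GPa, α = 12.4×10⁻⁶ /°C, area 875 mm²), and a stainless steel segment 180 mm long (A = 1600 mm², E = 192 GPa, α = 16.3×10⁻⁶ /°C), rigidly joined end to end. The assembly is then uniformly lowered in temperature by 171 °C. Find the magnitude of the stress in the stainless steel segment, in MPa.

σ ≈ 165 MPa (tensile)

With the walls removed the bar would change length by δ_free = Σ αᵢΔT Lᵢ = 22.2×10⁻⁶×171×475 + 12.4×10⁻⁶×171×150 + 16.3×10⁻⁶×171×180 = 2.623 mm.
Since the ends are fixed, an axial force P builds up, equal in every segment, with P · Σ Lᵢ/(AᵢEᵢ) = δ_free.
Σ Lᵢ/(AᵢEᵢ) = 475/(775×72×10³) + 150/(875×208×10³) + 180/(1600×192×10³) = 9.923×10⁻⁶ mm/N.
So P = 2.623 / 9.923×10⁻⁶ = 264.3 kN, tensile.
σ_{stainless steel} = P / A = 264300 / 1600 = 165.2 MPa.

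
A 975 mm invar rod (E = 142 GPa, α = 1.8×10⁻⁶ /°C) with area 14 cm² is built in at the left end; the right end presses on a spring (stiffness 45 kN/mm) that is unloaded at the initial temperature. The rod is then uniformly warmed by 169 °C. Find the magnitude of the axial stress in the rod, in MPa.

σ ≈ 7.81 MPa (compressive)

Free thermal expansion: δ_free = αΔT L = 1.8×10⁻⁶ × 169 × 975 = 0.2966 mm.
With a force P in the spring, the elastic change of the rod is PL/(AE) and that of the spring is P/k; compatibility requires their sum to equal δ_free.
So P = δ_free / [L/(AE) + 1/k] = 0.2966 / [ 975/(1400×142×10³) + 1/(45×10³) ].
P = 0.2966 / 2.713×10⁻⁵ = 10930 N.
σ = P/A = 10930/1400 = 7.81 MPa.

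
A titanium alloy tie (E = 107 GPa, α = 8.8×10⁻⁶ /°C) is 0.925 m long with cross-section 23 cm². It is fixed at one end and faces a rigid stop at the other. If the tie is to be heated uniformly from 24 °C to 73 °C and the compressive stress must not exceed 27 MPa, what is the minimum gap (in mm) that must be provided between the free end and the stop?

g ≈ 0.165 mm

Free expansion if unrestrained: δ_free = αΔT L = 8.8×10⁻⁶ × 49 × 925 = 0.3989 mm.
A stress of 27 MPa corresponds to the wall pushing the tie back by σL/E = 27×925/(107×10³) = 0.2334 mm.
The gap must absorb the remainder: g_min = 0.3989 − 0.2334 = 0.1654 mm.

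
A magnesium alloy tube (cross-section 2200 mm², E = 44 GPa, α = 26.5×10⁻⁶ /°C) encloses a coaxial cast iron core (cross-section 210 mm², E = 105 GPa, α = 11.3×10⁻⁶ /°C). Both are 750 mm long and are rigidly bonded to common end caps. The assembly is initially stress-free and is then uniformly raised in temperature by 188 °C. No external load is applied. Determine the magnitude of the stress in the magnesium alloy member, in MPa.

Both members must finish at the same length. With the larger α, the magnesium alloy tends to over-expand; the plates restrain it, putting the magnesium alloy in compression and the cast iron in tension. With no external load the two internal forces are equal and opposite, magnitude P.
Equating the net (thermal + elastic) strains gives |α₁ − α₂|·ΔT = P·[1/(A₁E₁) + 1/(A₂E₂)].
|α₁ − α₂|·ΔT = 15.2×10⁻⁶ × 188 = 0.002858.
1/(A₁E₁) + 1/(A₂E₂) = 1/(2200×44×10³) + 1/(210×105×10³) = 5.568×10⁻⁸ N⁻¹.
P = 0.002858 / 5.568×10⁻⁸ = 51320 N = 51.32 kN.
σ_{magnesium alloy} = P/A₁ = 51320/2200 = 23.33 MPa, compressive.

σ ≈ 23.3 MPa (compressive)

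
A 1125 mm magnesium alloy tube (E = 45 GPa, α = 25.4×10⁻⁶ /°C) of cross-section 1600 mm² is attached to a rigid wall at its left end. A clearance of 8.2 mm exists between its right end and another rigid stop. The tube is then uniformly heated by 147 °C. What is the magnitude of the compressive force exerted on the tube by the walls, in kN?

P ≈ 0 kN

Free thermal elongation = αΔT L = 25.4×10⁻⁶ × 147 × 1125 = 4.201 mm.
This is smaller than the 8.2 mm clearance, so the tube expands freely without reaching the stop — the stress is zero.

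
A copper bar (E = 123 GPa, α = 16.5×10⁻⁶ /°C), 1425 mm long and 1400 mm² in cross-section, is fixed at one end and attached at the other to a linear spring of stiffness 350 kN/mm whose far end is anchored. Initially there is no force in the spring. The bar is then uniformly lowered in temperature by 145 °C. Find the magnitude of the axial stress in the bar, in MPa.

σ ≈ 219 MPa (tensile)

If the spring were absent the bar would shorten by αΔT L = 16.5×10⁻⁶ × 145 × 1425 = 3.409 mm.
With a force P in the spring, the elastic change of the bar is PL/(AE) and that of the spring is P/k; compatibility requires their sum to equal δ_free.
P [ L/(AE) + 1/k ] = δ_free → P [ 1425/(1400×123×10³) + 1/(350×10³) ] = 3.409.
P = 3.409 / 1.113×10⁻⁵ = 306300 N.
σ = P/A = 306300/1400 = 218.8 MPa.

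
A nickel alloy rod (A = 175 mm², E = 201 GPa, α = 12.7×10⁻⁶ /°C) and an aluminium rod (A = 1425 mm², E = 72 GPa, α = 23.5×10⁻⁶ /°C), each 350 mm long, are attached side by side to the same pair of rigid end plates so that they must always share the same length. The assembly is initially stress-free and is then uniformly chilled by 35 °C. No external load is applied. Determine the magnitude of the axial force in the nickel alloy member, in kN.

P ≈ 9.9 kN (compressive in the nickel alloy)

Equilibrium of a rigid end plate with no external load gives equal and opposite internal forces ±P in the two members. Since α_{aluminium} > α_{nickel alloy}, cooling drives the aluminium into tension and the nickel alloy into compression.
Equating the net (thermal + elastic) strains gives |α₁ − α₂|·ΔT = P·[1/(A₁E₁) + 1/(A₂E₂)].
|α₁ − α₂|·ΔT = 10.8×10⁻⁶ × 35 = 0.000378.
1/(A₁E₁) + 1/(A₂E₂) = 1/(175×201×10³) + 1/(1425×72×10³) = 3.818×10⁻⁸ N⁻¹.
P = 0.000378 / 3.818×10⁻⁸ = 9902 N = 9.902 kN.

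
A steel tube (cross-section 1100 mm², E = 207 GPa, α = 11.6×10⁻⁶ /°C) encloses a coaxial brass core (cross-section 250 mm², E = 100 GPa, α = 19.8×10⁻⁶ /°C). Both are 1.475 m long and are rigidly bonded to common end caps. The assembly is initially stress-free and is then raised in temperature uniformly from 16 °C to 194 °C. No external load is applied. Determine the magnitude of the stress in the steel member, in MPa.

Both members must finish at the same length. With the larger α, the brass tends to over-expand; the plates restrain it, putting the brass in compression and the steel in tension. With no external load the two internal forces are equal and opposite, magnitude P.
Equating the net (thermal + elastic) strains gives |α₁ − α₂|·ΔT = P·[1/(A₁E₁) + 1/(A₂E₂)].
|α₁ − α₂|·ΔT = 8.2×10⁻⁶ × 178 = 0.00146.
1/(A₁E₁) + 1/(A₂E₂) = 1/(1100×207×10³) + 1/(250×100×10³) = 4.439×10⁻⁸ N⁻¹.
P = 0.00146 / 4.439×10⁻⁸ = 32880 N = 32.88 kN.
σ_{steel} = P/A₁ = 32880/1100 = 29.89 MPa, tensile.

σ ≈ 29.9 MPa (tensile)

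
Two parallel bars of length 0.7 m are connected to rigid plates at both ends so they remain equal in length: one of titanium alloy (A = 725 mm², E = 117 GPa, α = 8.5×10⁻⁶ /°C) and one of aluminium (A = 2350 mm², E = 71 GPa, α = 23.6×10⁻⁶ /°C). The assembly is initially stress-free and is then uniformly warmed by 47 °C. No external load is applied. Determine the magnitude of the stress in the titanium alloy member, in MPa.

σ ≈ 55 MPa (tensile)

Equilibrium of a rigid end plate with no external load gives equal and opposite internal forces ±P in the two members. Since α_{aluminium} > α_{titanium alloy}, heating drives the aluminium into compression and the titanium alloy into tension.
Equating the net (thermal + elastic) strains gives |α₁ − α₂|·ΔT = P·[1/(A₁E₁) + 1/(A₂E₂)].
|α₁ − α₂|·ΔT = 15.1×10⁻⁶ × 47 = 0.0007097.
1/(A₁E₁) + 1/(A₂E₂) = 1/(725×117×10³) + 1/(2350×71×10³) = 1.778×10⁻⁸ N⁻¹.
So P = 0.0007097 / 1.778×10⁻⁸ = 39.91 kN.
σ_{titanium alloy} = P/A₁ = 39910/725 = 55.05 MPa, tensile.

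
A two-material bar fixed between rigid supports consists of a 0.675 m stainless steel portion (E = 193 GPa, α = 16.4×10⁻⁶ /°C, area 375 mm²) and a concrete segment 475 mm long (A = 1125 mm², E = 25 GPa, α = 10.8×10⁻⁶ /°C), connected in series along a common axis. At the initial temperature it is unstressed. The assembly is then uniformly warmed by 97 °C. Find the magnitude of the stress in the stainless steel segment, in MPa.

If the supports were absent, the total length change would be Σ αᵢΔT Lᵢ = 16.4×10⁻⁶×97×675 + 10.8×10⁻⁶×97×475 = 1.571 mm.
The walls prevent any net length change, so an axial force P (same in every segment) develops. Compatibility: P · Σ Lᵢ/(AᵢEᵢ) = δ_free.
The series flexibility is Σ Lᵢ/(AᵢEᵢ) = 675/(375×193×10³) + 475/(1125×25×10³) = 2.622×10⁻⁵ mm/N.
Hence P = δ_free / Σ(L/AE) = 1.571/2.622×10⁻⁵ = 59.94 kN (compressive).
σ_{stainless steel} = P / A = 59940 / 375 = 159.8 MPa.

σ ≈ 160 MPa (compressive)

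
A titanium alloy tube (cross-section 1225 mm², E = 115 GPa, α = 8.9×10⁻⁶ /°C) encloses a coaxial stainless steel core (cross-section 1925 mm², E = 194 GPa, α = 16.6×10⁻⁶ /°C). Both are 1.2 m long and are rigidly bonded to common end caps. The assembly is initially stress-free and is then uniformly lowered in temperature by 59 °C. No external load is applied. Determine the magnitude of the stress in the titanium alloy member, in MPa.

Equilibrium of a rigid end plate with no external load gives equal and opposite internal forces ±P in the two members. Since α_{stainless steel} > α_{titanium alloy}, cooling drives the stainless steel into tension and the titanium alloy into compression.
Compatibility of the two members (thermal + elastic change equal): (α₁ − α₂)ΔT = P·[1/(A₁E₁) + 1/(A₂E₂)].
|α₁ − α₂|·ΔT = 7.7×10⁻⁶ × 59 = 0.0004543.
1/(A₁E₁) + 1/(A₂E₂) = 1/(1225×115×10³) + 1/(1925×194×10³) = 9.776×10⁻⁹ N⁻¹.
So P = 0.0004543 / 9.776×10⁻⁹ = 46.47 kN.
σ_{titanium alloy} = P/A₁ = 46470/1225 = 37.93 MPa, compressive.

σ ≈ 37.9 MPa (compressive)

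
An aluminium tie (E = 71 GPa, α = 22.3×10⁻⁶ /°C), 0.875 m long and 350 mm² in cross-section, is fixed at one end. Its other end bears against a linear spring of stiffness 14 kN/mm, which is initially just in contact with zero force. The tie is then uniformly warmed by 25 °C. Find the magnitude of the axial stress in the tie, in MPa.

If the spring were absent the tie would lengthen by αΔT L = 22.3×10⁻⁶ × 25 × 875 = 0.4878 mm.
Let P be the compressive force at the spring. The tie shortens elastically by PL/(AE) and the spring compresses by P/k; together these equal δ_free.
So P = δ_free / [L/(AE) + 1/k] = 0.4878 / [ 875/(350×71×10³) + 1/(14×10³) ].
P = 0.4878 / 0.0001066 = 4574 N.
σ = P/A = 4574/350 = 13.07 MPa.

σ ≈ 13.1 MPa (compressive)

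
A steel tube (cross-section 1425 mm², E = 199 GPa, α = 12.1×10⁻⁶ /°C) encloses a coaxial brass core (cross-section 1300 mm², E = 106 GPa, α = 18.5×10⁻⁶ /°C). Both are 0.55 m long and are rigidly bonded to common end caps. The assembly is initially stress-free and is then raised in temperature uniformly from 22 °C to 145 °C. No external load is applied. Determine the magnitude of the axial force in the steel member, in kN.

P ≈ 73 kN (tensile in the steel)

The brass has the larger α, so on heating it would change length more than the steel if both were free. The rigid plates force a common final length, so the brass is put into compression and the steel into tension, with equal and opposite forces P (no external load).
Setting the final lengths equal and cancelling L: (α₁ − α₂)ΔT = P/(A₁E₁) + P/(A₂E₂).
|α₁ − α₂|·ΔT = 6.4×10⁻⁶ × 123 = 0.0007872.
1/(A₁E₁) + 1/(A₂E₂) = 1/(1425×199×10³) + 1/(1300×106×10³) = 1.078×10⁻⁸ N⁻¹.
P = 0.0007872 / 1.078×10⁻⁸ = 73000 N = 73 kN.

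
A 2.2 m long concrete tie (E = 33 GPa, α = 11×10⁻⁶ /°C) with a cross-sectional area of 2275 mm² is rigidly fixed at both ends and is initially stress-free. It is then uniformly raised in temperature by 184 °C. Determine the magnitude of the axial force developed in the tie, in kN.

P ≈ 152 kN (compressive)

Full restraint means ε = 0, so the stress is σ = EαΔT = 33×10³ × 11×10⁻⁶ × 184 = 66.79 MPa.
P = AEαΔT = 2275 × 33×10³ × 11×10⁻⁶ × 184 = 152 kN (compressive).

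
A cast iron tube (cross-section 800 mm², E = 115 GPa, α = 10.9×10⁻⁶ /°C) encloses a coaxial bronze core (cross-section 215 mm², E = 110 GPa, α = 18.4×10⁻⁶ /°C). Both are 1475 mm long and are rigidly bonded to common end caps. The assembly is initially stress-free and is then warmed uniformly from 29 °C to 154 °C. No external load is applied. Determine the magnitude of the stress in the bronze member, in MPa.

σ ≈ 82 MPa (compressive)

Both members must finish at the same length. With the larger α, the bronze tends to over-expand; the plates restrain it, putting the bronze in compression and the cast iron in tension. With no external load the two internal forces are equal and opposite, magnitude P.
Setting the final lengths equal and cancelling L: (α₁ − α₂)ΔT = P/(A₁E₁) + P/(A₂E₂).
|α₁ − α₂|·ΔT = 7.5×10⁻⁶ × 125 = 0.0009375.
1/(A₁E₁) + 1/(A₂E₂) = 1/(800×115×10³) + 1/(215×110×10³) = 5.315×10⁻⁸ N⁻¹.
P = 0.0009375 / 5.315×10⁻⁸ = 17640 N = 17.64 kN.
σ_{bronze} = P/A₂ = 17640/215 = 82.04 MPa, compressive.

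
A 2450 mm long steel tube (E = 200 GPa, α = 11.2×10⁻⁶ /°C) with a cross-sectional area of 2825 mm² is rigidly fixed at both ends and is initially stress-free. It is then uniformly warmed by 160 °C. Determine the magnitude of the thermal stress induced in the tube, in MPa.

σ ≈ 358 MPa (compressive)

Because both ends are immovable the net strain is zero, and the suppressed thermal strain is αΔT = 11.2×10⁻⁶ × 160 = 1792×10⁻⁶.
The stress required to suppress this strain is σ = Eε = 200×10³ × 1792×10⁻⁶ = 358.4 MPa, compressive since the tube is trying to expand.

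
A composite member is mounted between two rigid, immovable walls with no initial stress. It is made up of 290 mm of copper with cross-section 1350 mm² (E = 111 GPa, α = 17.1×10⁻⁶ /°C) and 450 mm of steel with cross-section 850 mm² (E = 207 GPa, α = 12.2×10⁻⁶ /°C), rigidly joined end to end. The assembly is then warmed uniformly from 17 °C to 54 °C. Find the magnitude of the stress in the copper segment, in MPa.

σ ≈ 63.7 MPa (compressive)

With the walls removed the bar would change length by δ_free = Σ αᵢΔT Lᵢ = 17.1×10⁻⁶×37×290 + 12.2×10⁻⁶×37×450 = 0.3866 mm.
The walls prevent any net length change, so an axial force P (same in every segment) develops. Compatibility: P · Σ Lᵢ/(AᵢEᵢ) = δ_free.
The series flexibility is Σ Lᵢ/(AᵢEᵢ) = 290/(1350×111×10³) + 450/(850×207×10³) = 4.493×10⁻⁶ mm/N.
Hence P = δ_free / Σ(L/AE) = 0.3866/4.493×10⁻⁶ = 86.05 kN (compressive).
σ_{copper} = P / A = 86050 / 1350 = 63.74 MPa.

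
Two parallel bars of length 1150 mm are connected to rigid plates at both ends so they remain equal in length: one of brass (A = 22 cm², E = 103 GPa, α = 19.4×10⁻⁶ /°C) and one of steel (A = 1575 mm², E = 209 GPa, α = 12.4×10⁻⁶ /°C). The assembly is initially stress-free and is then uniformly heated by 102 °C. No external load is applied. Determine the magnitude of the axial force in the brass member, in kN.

P ≈ 95.8 kN (compressive in the brass)

The brass has the larger α, so on heating it would change length more than the steel if both were free. The rigid plates force a common final length, so the brass is put into compression and the steel into tension, with equal and opposite forces P (no external load).
Setting the final lengths equal and cancelling L: (α₁ − α₂)ΔT = P/(A₁E₁) + P/(A₂E₂).
|α₁ − α₂|·ΔT = 7×10⁻⁶ × 102 = 0.000714.
1/(A₁E₁) + 1/(A₂E₂) = 1/(2200×103×10³) + 1/(1575×209×10³) = 7.451×10⁻⁹ N⁻¹.
So P = 0.000714 / 7.451×10⁻⁹ = 95.83 kN.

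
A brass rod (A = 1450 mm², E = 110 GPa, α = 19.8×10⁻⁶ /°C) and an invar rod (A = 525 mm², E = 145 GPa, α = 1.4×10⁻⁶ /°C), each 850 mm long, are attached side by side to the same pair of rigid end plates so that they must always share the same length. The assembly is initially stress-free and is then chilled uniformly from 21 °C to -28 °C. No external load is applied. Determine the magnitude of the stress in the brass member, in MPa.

Equilibrium of a rigid end plate with no external load gives equal and opposite internal forces ±P in the two members. Since α_{brass} > α_{invar}, cooling drives the brass into tension and the invar into compression.
Compatibility of the two members (thermal + elastic change equal): (α₁ − α₂)ΔT = P·[1/(A₁E₁) + 1/(A₂E₂)].
|α₁ − α₂|·ΔT = 18.4×10⁻⁶ × 49 = 0.0009016.
1/(A₁E₁) + 1/(A₂E₂) = 1/(1450×110×10³) + 1/(525×145×10³) = 1.941×10⁻⁸ N⁻¹.
P = 0.0009016 / 1.941×10⁻⁸ = 46460 N = 46.46 kN.
σ_{brass} = P/A₁ = 46460/1450 = 32.04 MPa, tensile.

σ ≈ 32 MPa (tensile)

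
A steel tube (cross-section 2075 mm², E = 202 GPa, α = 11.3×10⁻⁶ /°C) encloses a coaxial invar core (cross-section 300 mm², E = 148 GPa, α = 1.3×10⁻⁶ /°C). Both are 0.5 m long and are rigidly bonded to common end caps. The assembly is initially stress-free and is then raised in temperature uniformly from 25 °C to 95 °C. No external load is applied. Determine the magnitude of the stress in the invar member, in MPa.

The steel has the larger α, so on heating it would change length more than the invar if both were free. The rigid plates force a common final length, so the steel is put into compression and the invar into tension, with equal and opposite forces P (no external load).
Compatibility of the two members (thermal + elastic change equal): (α₁ − α₂)ΔT = P·[1/(A₁E₁) + 1/(A₂E₂)].
|α₁ − α₂|·ΔT = 10×10⁻⁶ × 70 = 0.0007.
1/(A₁E₁) + 1/(A₂E₂) = 1/(2075×202×10³) + 1/(300×148×10³) = 2.491×10⁻⁸ N⁻¹.
P = 0.0007 / 2.491×10⁻⁸ = 28100 N = 28.1 kN.
σ_{invar} = P/A₂ = 28100/300 = 93.68 MPa, tensile.

σ ≈ 93.7 MPa (tensile)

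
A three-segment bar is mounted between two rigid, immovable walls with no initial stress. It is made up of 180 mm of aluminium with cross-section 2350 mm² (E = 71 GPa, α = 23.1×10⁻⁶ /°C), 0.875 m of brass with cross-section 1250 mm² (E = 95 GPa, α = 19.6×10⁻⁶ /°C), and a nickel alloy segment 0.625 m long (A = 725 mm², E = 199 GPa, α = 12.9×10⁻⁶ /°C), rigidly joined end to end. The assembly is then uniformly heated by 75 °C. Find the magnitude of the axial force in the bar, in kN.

P ≈ 172 kN (compressive)

With the walls removed the bar would change length by δ_free = Σ αᵢΔT Lᵢ = 23.1×10⁻⁶×75×180 + 19.6×10⁻⁶×75×875 + 12.9×10⁻⁶×75×625 = 2.203 mm.
The rigid supports impose zero overall length change; the single axial force P common to all segments must satisfy P Σ Lᵢ/(AᵢEᵢ) = δ_free.
Σ Lᵢ/(AᵢEᵢ) = 180/(2350×71×10³) + 875/(1250×95×10³) + 625/(725×199×10³) = 1.278×10⁻⁵ mm/N.
Hence P = δ_free / Σ(L/AE) = 2.203/1.278×10⁻⁵ = 172.4 kN (compressive).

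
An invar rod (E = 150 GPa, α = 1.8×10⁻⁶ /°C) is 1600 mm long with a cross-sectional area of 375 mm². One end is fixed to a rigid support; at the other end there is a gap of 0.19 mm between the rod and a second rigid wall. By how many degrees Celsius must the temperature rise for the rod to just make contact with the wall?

Contact occurs when the free expansion equals the gap: αΔT L = 0.19 mm.
So ΔT = g/(αL) = 0.19/(1.8×10⁻⁶ × 1600) = 65.97 °C.

ΔT ≈ 66 °C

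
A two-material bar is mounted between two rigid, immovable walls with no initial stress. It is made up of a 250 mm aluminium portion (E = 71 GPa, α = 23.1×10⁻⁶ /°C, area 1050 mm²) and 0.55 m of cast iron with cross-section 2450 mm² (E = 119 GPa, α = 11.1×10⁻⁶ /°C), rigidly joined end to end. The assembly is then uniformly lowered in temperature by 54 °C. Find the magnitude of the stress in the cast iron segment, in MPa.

If the supports were absent, the total length change would be Σ αᵢΔT Lᵢ = 23.1×10⁻⁶×54×250 + 11.1×10⁻⁶×54×550 = 0.6415 mm.
The rigid supports impose zero overall length change; the single axial force P common to all segments must satisfy P Σ Lᵢ/(AᵢEᵢ) = δ_free.
The series flexibility is Σ Lᵢ/(AᵢEᵢ) = 250/(1050×71×10³) + 550/(2450×119×10³) = 5.24×10⁻⁶ mm/N.
Hence P = δ_free / Σ(L/AE) = 0.6415/5.24×10⁻⁶ = 122.4 kN (tensile).
σ_{cast iron} = P / A = 122400 / 2450 = 49.97 MPa.

σ ≈ 50 MPa (tensile)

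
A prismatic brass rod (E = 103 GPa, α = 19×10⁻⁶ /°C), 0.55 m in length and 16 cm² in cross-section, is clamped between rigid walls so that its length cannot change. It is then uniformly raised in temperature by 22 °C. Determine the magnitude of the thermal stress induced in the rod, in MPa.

The supports are rigid, so the total axial strain is zero. The restrained thermal strain is ε = αΔT = 19×10⁻⁶ × 22 = 418×10⁻⁶.
The stress required to suppress this strain is σ = Eε = 103×10³ × 418×10⁻⁶ = 43.05 MPa, compressive since the rod is trying to expand.

σ ≈ 43.1 MPa (compressive)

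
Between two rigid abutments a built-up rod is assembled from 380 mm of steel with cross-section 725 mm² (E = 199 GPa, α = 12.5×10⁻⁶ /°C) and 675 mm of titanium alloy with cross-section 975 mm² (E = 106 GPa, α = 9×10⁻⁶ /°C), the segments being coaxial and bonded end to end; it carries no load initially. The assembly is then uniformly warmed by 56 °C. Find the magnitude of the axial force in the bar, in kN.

Free thermal expansion of the whole bar: Σ αᵢΔT Lᵢ = 12.5×10⁻⁶×56×380 + 9×10⁻⁶×56×675 = 0.6062 mm.
The walls prevent any net length change, so an axial force P (same in every segment) develops. Compatibility: P · Σ Lᵢ/(AᵢEᵢ) = δ_free.
The series flexibility is Σ Lᵢ/(AᵢEᵢ) = 380/(725×199×10³) + 675/(975×106×10³) = 9.165×10⁻⁶ mm/N.
Hence P = δ_free / Σ(L/AE) = 0.6062/9.165×10⁻⁶ = 66.14 kN (compressive).

P ≈ 66.1 kN (compressive)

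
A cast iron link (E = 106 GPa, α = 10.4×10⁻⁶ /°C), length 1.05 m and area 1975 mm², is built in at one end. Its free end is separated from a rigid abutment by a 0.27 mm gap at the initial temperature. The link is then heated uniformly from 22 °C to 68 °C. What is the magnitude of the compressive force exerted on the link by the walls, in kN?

P ≈ 46.3 kN

If the wall were absent the link would grow by αΔT L = 10.4×10⁻⁶ × 46 × 1050 = 0.5023 mm.
This exceeds the 0.27 mm gap, so the wall pushes back. The portion of expansion that must be recovered elastically is δ_free − gap = 0.5023 − 0.27 = 0.2323 mm.
So σ = E(δ_free − g)/L = 106×10³ × 0.2323/1050 = 23.45 MPa.
P = σA = 23.45 × 1975 = 46.32 kN.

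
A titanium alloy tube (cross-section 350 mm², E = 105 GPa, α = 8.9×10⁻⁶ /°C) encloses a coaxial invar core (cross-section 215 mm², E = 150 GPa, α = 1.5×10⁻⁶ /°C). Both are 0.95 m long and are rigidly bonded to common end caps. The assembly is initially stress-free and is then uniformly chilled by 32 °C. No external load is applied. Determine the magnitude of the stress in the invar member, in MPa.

Equilibrium of a rigid end plate with no external load gives equal and opposite internal forces ±P in the two members. Since α_{titanium alloy} > α_{invar}, cooling drives the titanium alloy into tension and the invar into compression.
Compatibility of the two members (thermal + elastic change equal): (α₁ − α₂)ΔT = P·[1/(A₁E₁) + 1/(A₂E₂)].
|α₁ − α₂|·ΔT = 7.4×10⁻⁶ × 32 = 0.0002368.
1/(A₁E₁) + 1/(A₂E₂) = 1/(350×105×10³) + 1/(215×150×10³) = 5.822×10⁻⁸ N⁻¹.
P = 0.0002368 / 5.822×10⁻⁸ = 4067 N = 4.067 kN.
σ_{invar} = P/A₂ = 4067/215 = 18.92 MPa, compressive.

σ ≈ 18.9 MPa (compressive)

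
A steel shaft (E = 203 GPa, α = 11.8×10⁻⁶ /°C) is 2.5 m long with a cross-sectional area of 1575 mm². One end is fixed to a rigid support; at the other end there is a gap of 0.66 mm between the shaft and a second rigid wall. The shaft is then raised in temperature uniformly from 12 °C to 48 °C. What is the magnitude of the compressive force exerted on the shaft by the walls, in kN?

P ≈ 51.4 kN

Unrestrained expansion: δ_free = αΔT L = 11.8×10⁻⁶ × 36 × 2500 = 1.062 mm.
This exceeds the 0.66 mm gap, so the wall pushes back. The portion of expansion that must be recovered elastically is δ_free − gap = 1.062 − 0.66 = 0.402 mm.
Compatibility: PL/(AE) = 0.402 mm, so σ = P/A = E × (0.402/2500) = 32.64 MPa.
Force on the wall = σA = 32.64 × 1575 mm² = 51.41 kN.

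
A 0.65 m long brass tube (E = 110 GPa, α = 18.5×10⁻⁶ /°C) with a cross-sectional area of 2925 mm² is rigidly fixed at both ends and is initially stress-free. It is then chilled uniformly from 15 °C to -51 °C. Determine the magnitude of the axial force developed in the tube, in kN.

P ≈ 393 kN (tensile)

The ends cannot move, so σ = EαΔT = 110×10³ × 18.5×10⁻⁶ × 66 = 134.3 MPa.
Then P = σA = 134.3 × 2925 mm² = 392.9 kN, tensile.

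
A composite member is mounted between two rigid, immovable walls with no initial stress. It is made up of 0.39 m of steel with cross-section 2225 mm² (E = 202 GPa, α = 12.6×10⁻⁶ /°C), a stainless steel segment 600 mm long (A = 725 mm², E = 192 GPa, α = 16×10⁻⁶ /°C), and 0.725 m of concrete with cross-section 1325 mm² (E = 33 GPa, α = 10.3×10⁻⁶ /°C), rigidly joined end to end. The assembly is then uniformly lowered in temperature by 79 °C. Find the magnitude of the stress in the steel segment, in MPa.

Free thermal contraction of the whole bar: Σ αᵢΔT Lᵢ = 12.6×10⁻⁶×79×390 + 16×10⁻⁶×79×600 + 10.3×10⁻⁶×79×725 = 1.737 mm.
Since the ends are fixed, an axial force P builds up, equal in every segment, with P · Σ Lᵢ/(AᵢEᵢ) = δ_free.
Σ Lᵢ/(AᵢEᵢ) = 390/(2225×202×10³) + 600/(725×192×10³) + 725/(1325×33×10³) = 2.176×10⁻⁵ mm/N.
P = 1.737 / 2.176×10⁻⁵ = 79810 N = 79.81 kN, tensile.
σ_{steel} = P / A = 79810 / 2225 = 35.87 MPa.

σ ≈ 35.9 MPa (tensile)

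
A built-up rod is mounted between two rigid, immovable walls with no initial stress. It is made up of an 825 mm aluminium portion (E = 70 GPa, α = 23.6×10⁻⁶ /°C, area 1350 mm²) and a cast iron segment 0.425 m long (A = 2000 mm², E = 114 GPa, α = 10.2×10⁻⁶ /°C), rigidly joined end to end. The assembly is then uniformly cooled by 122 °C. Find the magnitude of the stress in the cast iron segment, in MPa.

Free thermal contraction of the whole bar: Σ αᵢΔT Lᵢ = 23.6×10⁻⁶×122×825 + 10.2×10⁻⁶×122×425 = 2.904 mm.
The walls prevent any net length change, so an axial force P (same in every segment) develops. Compatibility: P · Σ Lᵢ/(AᵢEᵢ) = δ_free.
Σ Lᵢ/(AᵢEᵢ) = 825/(1350×70×10³) + 425/(2000×114×10³) = 1.059×10⁻⁵ mm/N.
So P = 2.904 / 1.059×10⁻⁵ = 274.1 kN, tensile.
σ_{cast iron} = P / A = 274100 / 2000 = 137.1 MPa.

σ ≈ 137 MPa (tensile)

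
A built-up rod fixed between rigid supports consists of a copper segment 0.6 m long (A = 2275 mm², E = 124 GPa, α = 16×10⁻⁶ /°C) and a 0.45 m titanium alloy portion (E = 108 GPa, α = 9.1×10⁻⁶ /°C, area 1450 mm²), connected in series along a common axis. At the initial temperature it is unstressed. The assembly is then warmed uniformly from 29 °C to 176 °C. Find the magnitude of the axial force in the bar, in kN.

P ≈ 403 kN (compressive)

Free thermal expansion of the whole bar: Σ αᵢΔT Lᵢ = 16×10⁻⁶×147×600 + 9.1×10⁻⁶×147×450 = 2.013 mm.
The rigid supports impose zero overall length change; the single axial force P common to all segments must satisfy P Σ Lᵢ/(AᵢEᵢ) = δ_free.
The series flexibility is Σ Lᵢ/(AᵢEᵢ) = 600/(2275×124×10³) + 450/(1450×108×10³) = 5×10⁻⁶ mm/N.
P = 2.013 / 5×10⁻⁶ = 402600 N = 402.6 kN, compressive.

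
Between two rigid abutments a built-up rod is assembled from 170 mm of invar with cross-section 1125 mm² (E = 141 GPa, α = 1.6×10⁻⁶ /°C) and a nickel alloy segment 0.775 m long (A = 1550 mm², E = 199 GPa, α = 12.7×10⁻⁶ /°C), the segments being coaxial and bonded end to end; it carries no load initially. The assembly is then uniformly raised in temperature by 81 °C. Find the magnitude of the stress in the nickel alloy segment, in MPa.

If the supports were absent, the total length change would be Σ αᵢΔT Lᵢ = 1.6×10⁻⁶×81×170 + 12.7×10⁻⁶×81×775 = 0.8193 mm.
The walls prevent any net length change, so an axial force P (same in every segment) develops. Compatibility: P · Σ Lᵢ/(AᵢEᵢ) = δ_free.
Σ Lᵢ/(AᵢEᵢ) = 170/(1125×141×10³) + 775/(1550×199×10³) = 3.584×10⁻⁶ mm/N.
P = 0.8193 / 3.584×10⁻⁶ = 228600 N = 228.6 kN, compressive.
σ_{nickel alloy} = P / A = 228600 / 1550 = 147.5 MPa.

σ ≈ 147 MPa (compressive)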